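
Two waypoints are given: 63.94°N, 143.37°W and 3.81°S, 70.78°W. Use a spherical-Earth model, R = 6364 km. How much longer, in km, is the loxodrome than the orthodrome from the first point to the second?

229 km

Great circle: cos σ = sin φ₁ sin φ₂ + cos φ₁ cos φ₂ cos Δλ,  σ = 1.4993 rad → d_gc = 9541.4 km
Rhumb line: Δψ = -1.5301, q = Δφ/Δψ = 0.7728, d_rh = R√(Δφ²+q²Δλ²) = 9770.1 km
Excess = 9770.1 − 9541.4 = 228.7 ≈ 229 km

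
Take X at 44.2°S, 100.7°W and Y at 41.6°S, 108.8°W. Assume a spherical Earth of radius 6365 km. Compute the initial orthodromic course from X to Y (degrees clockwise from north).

θ = atan2( sin Δλ·cos φ₂ ,  cos φ₁ sin φ₂ − sin φ₁ cos φ₂ cos Δλ )
  = atan2(-0.1054, +0.0402) = 290.87°

290.9°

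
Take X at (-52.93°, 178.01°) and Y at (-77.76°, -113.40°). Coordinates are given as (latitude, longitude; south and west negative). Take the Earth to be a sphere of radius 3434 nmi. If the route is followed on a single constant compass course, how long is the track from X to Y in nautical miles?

Δψ = ln[tan(π/4+φ₂/2)/tan(π/4+φ₁/2)] = -1.1400;  Δφ = -0.4334 rad,  Δλ = +1.1971 rad
q = Δφ/Δψ = 0.3801
d = R·√(Δφ² + q²Δλ²) = 3434·0.62840 = 2158 nmi

2158 nmi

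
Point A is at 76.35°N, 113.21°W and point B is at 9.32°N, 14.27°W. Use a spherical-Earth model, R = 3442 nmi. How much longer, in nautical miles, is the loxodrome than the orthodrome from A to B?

Great circle: cos σ = sin φ₁ sin φ₂ + cos φ₁ cos φ₂ cos Δλ,  σ = 1.4493 rad → d_gc = 4988.5 nmi
Rhumb line: Δψ = -1.9595, q = Δφ/Δψ = 0.5970, d_rh = R√(Δφ²+q²Δλ²) = 5367.3 nmi
Excess = 5367.3 − 4988.5 = 378.8 ≈ 379 nmi

379 nmi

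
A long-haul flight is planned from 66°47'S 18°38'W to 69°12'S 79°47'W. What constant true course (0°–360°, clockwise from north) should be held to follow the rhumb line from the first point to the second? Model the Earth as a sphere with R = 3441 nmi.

264.0°

Meridional parts: M(φ₁)=-1.5827, M(φ₂)=-1.6954 → ΔM = -0.1127;  Δλ = -1.0673 rad
tan C = Δλ / ΔM = +9.4729 → C = 263.97°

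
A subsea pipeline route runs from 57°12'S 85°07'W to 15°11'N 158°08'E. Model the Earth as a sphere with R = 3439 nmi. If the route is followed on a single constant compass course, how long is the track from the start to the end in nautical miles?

Rhumb course C = atan2(Δλ, Δψ) with Δψ = ln[tan(π/4+φ₂/2)/tan(π/4+φ₁/2)] = +1.4913, Δλ = -2.0377 → C = 306.20°
d = R·|Δφ| / |cos C| = 3439·1.26333 / 0.59058 = 7356 nmi

7356 nmi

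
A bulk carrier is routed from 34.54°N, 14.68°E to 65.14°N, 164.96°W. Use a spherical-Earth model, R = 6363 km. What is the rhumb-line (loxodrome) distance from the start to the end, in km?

12721 km

Δψ = ln[tan(π/4+φ₂/2)/tan(π/4+φ₁/2)] = +0.8692;  Δφ = +0.5341 rad,  Δλ = -3.1353 rad
q = Δφ/Δψ = 0.6144
d = R·√(Δφ² + q²Δλ²) = 6363·1.99914 = 12721 km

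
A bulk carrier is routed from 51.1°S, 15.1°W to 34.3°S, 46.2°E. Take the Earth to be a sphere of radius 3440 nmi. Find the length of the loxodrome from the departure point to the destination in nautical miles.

Δψ = ln[tan(π/4+φ₂/2)/tan(π/4+φ₁/2)] = +0.4029;  Δφ = +0.2932 rad,  Δλ = +1.0699 rad
q = Δφ/Δψ = 0.7277
d = R·√(Δφ² + q²Δλ²) = 3440·0.83198 = 2862 nmi

2862 nmi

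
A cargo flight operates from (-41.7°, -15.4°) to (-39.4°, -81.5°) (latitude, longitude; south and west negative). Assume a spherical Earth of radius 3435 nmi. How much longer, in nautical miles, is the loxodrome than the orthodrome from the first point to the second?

76 nmi

Great circle: cos σ = sin φ₁ sin φ₂ + cos φ₁ cos φ₂ cos Δλ,  σ = 0.8553 rad → d_gc = 2938.0 nmi
Rhumb line: Δψ = +0.0528, q = Δφ/Δψ = 0.7597, d_rh = R√(Δφ²+q²Δλ²) = 3013.8 nmi
Excess = 3013.8 − 2938.0 = 75.8 ≈ 76 nmi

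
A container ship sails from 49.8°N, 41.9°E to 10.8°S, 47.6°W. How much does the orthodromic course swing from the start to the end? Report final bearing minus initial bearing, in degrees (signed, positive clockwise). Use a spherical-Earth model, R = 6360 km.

At departure: θ₁ = atan2(sin Δλ cos φ₂, cos φ₁ sin φ₂ − sin φ₁ cos φ₂ cos Δλ) = 262.60°
At arrival: θ₂ = atan2(sin Δλ cos φ₁, −cos φ₂ sin φ₁ + sin φ₂ cos φ₁ cos Δλ) = 220.66°
Δθ = θ₂ − θ₁ = -41.9°

-41.9°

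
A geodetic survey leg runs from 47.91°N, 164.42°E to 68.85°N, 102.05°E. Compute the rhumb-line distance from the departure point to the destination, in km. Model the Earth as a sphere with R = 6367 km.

4205 km

Rhumb course C = atan2(Δλ, Δψ) with Δψ = ln[tan(π/4+φ₂/2)/tan(π/4+φ₁/2)] = +0.7232, Δλ = -1.0886 → C = 303.60°
d = R·|Δφ| / |cos C| = 6367·0.36547 / 0.55335 = 4205 km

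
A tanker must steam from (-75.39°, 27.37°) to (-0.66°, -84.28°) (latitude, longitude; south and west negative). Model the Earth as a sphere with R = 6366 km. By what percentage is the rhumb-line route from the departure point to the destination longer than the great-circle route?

Great circle: σ = 1.6528 rad → d_gc = Rσ = 10521.7 km
Rhumb: Δφ = +1.3043, Δλ = -1.9487, Δψ = +2.0427, q = Δφ/Δψ = 0.6385 → d_rh = R√(Δφ²+q²Δλ²) = 11475.2 km
Excess = (11475.2 − 10521.7) / 10521.7 = 953.5 / 10521.7 = 9.06% ≈ 9.1%

9.1%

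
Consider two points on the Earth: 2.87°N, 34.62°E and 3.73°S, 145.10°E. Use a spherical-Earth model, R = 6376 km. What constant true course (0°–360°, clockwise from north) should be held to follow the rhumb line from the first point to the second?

93.4°

Δψ = ln[tan(π/4+φ₂/2)/tan(π/4+φ₁/2)] = -0.1153
Δλ = +1.9282 rad (taken the short way round)
course = atan2(Δλ, Δψ) = 93.42°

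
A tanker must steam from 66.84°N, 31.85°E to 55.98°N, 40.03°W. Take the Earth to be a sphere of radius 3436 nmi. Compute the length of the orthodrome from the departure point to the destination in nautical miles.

cos σ = sin φ₁ sin φ₂ + cos φ₁ cos φ₂ cos Δλ
      = sin(66.84°)sin(55.98°) + cos(66.84°)cos(55.98°)cos(-71.88°) = 0.8305
σ = 33.852° → d = Rσ = 3436·0.59082 = 2030 nmi

2030 nmi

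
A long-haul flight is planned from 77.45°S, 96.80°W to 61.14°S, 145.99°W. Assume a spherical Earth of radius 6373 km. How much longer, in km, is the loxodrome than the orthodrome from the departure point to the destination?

Great circle: cos σ = sin φ₁ sin φ₂ + cos φ₁ cos φ₂ cos Δλ,  σ = 0.3939 rad → d_gc = 2510.3 km
Rhumb line: Δψ = +0.8502, q = Δφ/Δψ = 0.3348, d_rh = R√(Δφ²+q²Δλ²) = 2578.2 km
Excess = 2578.2 − 2510.3 = 67.9 ≈ 68 km

68 km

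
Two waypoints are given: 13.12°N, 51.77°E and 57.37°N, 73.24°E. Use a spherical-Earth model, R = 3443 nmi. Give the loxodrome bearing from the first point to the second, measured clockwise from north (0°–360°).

Δψ = ln[tan(π/4+φ₂/2)/tan(π/4+φ₁/2)] = +0.9976
Δλ = +0.3747 rad (taken the short way round)
course = atan2(Δλ, Δψ) = 20.59°

20.6°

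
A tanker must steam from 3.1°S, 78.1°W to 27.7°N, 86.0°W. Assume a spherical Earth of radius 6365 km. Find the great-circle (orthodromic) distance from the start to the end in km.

cos σ = sin φ₁ sin φ₂ + cos φ₁ cos φ₂ cos Δλ
      = sin(-3.10°)sin(27.70°) + cos(-3.10°)cos(27.70°)cos(-7.90°) = 0.8506
σ = 31.726° → d = Rσ = 6365·0.55373 = 3524 km

3524 km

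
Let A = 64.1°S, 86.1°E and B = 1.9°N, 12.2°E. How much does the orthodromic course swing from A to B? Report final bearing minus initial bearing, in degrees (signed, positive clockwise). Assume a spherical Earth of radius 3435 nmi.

Initial bearing θ₁ = atan2(sin Δλ cos φ₂, cos φ₁ sin φ₂ − sin φ₁ cos φ₂ cos Δλ) = 285.36°
Final bearing θ₂ = (initial bearing from the destination back to the start) + 180° = 335.08°
Δθ = θ₂ − θ₁ = +49.7°

+49.7°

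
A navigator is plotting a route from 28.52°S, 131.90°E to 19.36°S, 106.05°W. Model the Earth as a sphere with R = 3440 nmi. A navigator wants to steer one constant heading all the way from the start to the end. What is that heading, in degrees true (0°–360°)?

85.3°

Meridional parts: M(φ₁)=-0.5197, M(φ₂)=-0.3445 → ΔM = +0.1752;  Δλ = +2.1302 rad
tan C = Δλ / ΔM = +12.1599 → C = 85.30°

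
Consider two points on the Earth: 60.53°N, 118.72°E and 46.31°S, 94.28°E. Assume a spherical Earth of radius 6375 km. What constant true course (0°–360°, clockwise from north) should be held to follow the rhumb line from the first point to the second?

190.7°

Meridional parts: M(φ₁)=+1.3356, M(φ₂)=-0.9141 → ΔM = -2.2497;  Δλ = -0.4266 rad
tan C = Δλ / ΔM = +0.1896 → C = 190.74°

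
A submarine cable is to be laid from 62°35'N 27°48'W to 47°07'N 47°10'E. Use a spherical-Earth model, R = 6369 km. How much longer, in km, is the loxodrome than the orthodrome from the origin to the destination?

250 km

Great circle: cos σ = sin φ₁ sin φ₂ + cos φ₁ cos φ₂ cos Δλ,  σ = 0.7500 rad → d_gc = 4776.5 km
Rhumb line: Δψ = -0.4763, q = Δφ/Δψ = 0.5668, d_rh = R√(Δφ²+q²Δλ²) = 5026.5 km
Excess = 5026.5 − 4776.5 = 250.0 ≈ 250 km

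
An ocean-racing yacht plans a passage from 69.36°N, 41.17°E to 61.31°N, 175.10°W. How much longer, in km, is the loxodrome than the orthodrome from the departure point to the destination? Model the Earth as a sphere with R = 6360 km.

1465 km

Great circle: cos σ = sin φ₁ sin φ₂ + cos φ₁ cos φ₂ cos Δλ,  σ = 0.8169 rad → d_gc = 5195.4 km
Rhumb line: Δψ = -0.3396, q = Δφ/Δψ = 0.4137, d_rh = R√(Δφ²+q²Δλ²) = 6660.4 km
Excess = 6660.4 − 5195.4 = 1465.0 ≈ 1465 km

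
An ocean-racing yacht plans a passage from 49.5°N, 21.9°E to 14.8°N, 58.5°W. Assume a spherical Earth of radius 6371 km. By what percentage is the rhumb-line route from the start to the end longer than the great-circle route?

2.9%

Great circle: σ = 1.2672 rad → d_gc = Rσ = 8073.3 km
Rhumb: Δφ = -0.6056, Δλ = -1.4032, Δψ = -0.7359, q = Δφ/Δψ = 0.8229 → d_rh = R√(Δφ²+q²Δλ²) = 8307.4 km
Excess = (8307.4 − 8073.3) / 8073.3 = 234.1 / 8073.3 = 2.90% ≈ 2.9%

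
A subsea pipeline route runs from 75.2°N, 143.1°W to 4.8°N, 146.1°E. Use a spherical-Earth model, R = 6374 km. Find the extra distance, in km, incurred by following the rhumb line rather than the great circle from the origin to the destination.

304 km

Great circle: cos σ = sin φ₁ sin φ₂ + cos φ₁ cos φ₂ cos Δλ,  σ = 1.4054 rad → d_gc = 8958.2 km
Rhumb line: Δψ = -1.9573, q = Δφ/Δψ = 0.6278, d_rh = R√(Δφ²+q²Δλ²) = 9262.0 km
Excess = 9262.0 − 8958.2 = 303.8 ≈ 304 km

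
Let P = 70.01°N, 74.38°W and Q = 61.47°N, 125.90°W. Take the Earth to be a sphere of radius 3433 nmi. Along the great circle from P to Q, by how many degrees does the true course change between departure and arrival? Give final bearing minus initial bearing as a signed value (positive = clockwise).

Initial bearing θ₁ = atan2(sin Δλ cos φ₂, cos φ₁ sin φ₂ − sin φ₁ cos φ₂ cos Δλ) = 273.22°
Final bearing θ₂ = (initial bearing from the destination back to the start) + 180° = 225.61°
Δθ = θ₂ − θ₁ = -47.6°

-47.6°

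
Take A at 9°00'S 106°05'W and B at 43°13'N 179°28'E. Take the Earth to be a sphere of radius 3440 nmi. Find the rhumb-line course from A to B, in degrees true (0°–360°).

307.5°

Meridional parts: M(φ₁)=-0.1577, M(φ₂)=+0.8380 → ΔM = +0.9958;  Δλ = -1.2994 rad
tan C = Δλ / ΔM = -1.3049 → C = 307.46°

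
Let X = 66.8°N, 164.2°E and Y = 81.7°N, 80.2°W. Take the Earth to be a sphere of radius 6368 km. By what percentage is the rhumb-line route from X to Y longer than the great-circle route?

Great circle: σ = 0.4844 rad → d_gc = Rσ = 3084.9 km
Rhumb: Δφ = +0.2601, Δλ = +2.0176, Δψ = +1.0399, q = Δφ/Δψ = 0.2501 → d_rh = R√(Δφ²+q²Δλ²) = 3614.5 km
Excess = (3614.5 − 3084.9) / 3084.9 = 529.6 / 3084.9 = 17.17% ≈ 17.2%

17.2%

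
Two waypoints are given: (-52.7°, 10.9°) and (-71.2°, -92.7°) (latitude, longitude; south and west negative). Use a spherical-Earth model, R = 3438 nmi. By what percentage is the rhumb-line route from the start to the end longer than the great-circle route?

12.2%

Great circle: σ = 0.7854 rad → d_gc = Rσ = 2700.2 nmi
Rhumb: Δφ = -0.3229, Δλ = -1.8082, Δψ = -0.7123, q = Δφ/Δψ = 0.4533 → d_rh = R√(Δφ²+q²Δλ²) = 3028.6 nmi
Excess = (3028.6 − 2700.2) / 2700.2 = 328.4 / 2700.2 = 12.16% ≈ 12.2%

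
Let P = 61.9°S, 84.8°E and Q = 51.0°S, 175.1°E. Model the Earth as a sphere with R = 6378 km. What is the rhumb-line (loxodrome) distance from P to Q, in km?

Δψ = ln[tan(π/4+φ₂/2)/tan(π/4+φ₁/2)] = +0.3472;  Δφ = +0.1902 rad,  Δλ = +1.5760 rad
q = Δφ/Δψ = 0.5480
d = R·√(Δφ² + q²Δλ²) = 6378·0.88438 = 5641 km

5641 km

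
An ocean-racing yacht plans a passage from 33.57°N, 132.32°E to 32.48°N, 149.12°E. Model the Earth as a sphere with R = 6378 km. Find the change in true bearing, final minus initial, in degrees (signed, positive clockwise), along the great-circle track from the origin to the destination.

Initial bearing θ₁ = atan2(sin Δλ cos φ₂, cos φ₁ sin φ₂ − sin φ₁ cos φ₂ cos Δλ) = 89.79°
Final bearing θ₂ = (initial bearing from the destination back to the start) + 180° = 98.99°
Δθ = θ₂ − θ₁ = +9.2°

+9.2°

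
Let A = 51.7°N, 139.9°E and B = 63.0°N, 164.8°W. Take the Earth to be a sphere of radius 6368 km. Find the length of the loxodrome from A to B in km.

3516 km

Δψ = ln[tan(π/4+φ₂/2)/tan(π/4+φ₁/2)] = +0.3691;  Δφ = +0.1972 rad,  Δλ = +0.9652 rad
q = Δφ/Δψ = 0.5343
d = R·√(Δφ² + q²Δλ²) = 6368·0.55214 = 3516 km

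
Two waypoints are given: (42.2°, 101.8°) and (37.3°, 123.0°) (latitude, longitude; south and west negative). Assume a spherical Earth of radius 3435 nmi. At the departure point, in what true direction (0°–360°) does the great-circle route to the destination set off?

99.7°

θ = atan2( sin Δλ·cos φ₂ ,  cos φ₁ sin φ₂ − sin φ₁ cos φ₂ cos Δλ )
  = atan2(+0.2877, -0.0493) = 99.72°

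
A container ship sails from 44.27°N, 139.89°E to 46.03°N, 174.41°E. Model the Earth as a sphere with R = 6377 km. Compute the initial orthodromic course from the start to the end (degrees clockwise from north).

73.6°

N = sin Δλ·cos φ₂ = +0.3934;  D = cos φ₁ sin φ₂ − sin φ₁ cos φ₂ cos Δλ = +0.1160
initial course = atan2(N, D) = 73.57°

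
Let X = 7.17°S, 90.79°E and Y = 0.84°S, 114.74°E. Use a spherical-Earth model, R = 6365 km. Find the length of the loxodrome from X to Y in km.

2744 km

Rhumb course C = atan2(Δλ, Δψ) with Δψ = ln[tan(π/4+φ₂/2)/tan(π/4+φ₁/2)] = +0.1108, Δλ = +0.4180 → C = 75.15°
d = R·|Δφ| / |cos C| = 6365·0.11048 / 0.25623 = 2744 km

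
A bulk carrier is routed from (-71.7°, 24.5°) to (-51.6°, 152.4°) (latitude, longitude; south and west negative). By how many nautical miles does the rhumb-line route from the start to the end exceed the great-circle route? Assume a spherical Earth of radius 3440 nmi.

Great circle: cos σ = sin φ₁ sin φ₂ + cos φ₁ cos φ₂ cos Δλ,  σ = 0.8966 rad → d_gc = 3084.4 nmi
Rhumb line: Δψ = +0.7710, q = Δφ/Δψ = 0.4550, d_rh = R√(Δφ²+q²Δλ²) = 3696.3 nmi
Excess = 3696.3 − 3084.4 = 611.9 ≈ 612 nmi

612 nmi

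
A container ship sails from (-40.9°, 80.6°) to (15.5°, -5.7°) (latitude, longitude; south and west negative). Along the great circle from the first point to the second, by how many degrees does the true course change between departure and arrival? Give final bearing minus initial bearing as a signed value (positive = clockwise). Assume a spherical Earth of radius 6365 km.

At departure: θ₁ = atan2(sin Δλ cos φ₂, cos φ₁ sin φ₂ − sin φ₁ cos φ₂ cos Δλ) = 284.17°
At arrival: θ₂ = atan2(sin Δλ cos φ₁, −cos φ₂ sin φ₁ + sin φ₂ cos φ₁ cos Δλ) = 310.49°
Δθ = θ₂ − θ₁ = +26.3°

+26.3°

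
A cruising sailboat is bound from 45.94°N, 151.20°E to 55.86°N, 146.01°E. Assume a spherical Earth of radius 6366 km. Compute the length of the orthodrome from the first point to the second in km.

Haversine: a = sin²(Δφ/2)+cos φ₁ cos φ₂ sin²(Δλ/2) = 0.00828;  σ = 2·atan2(√a,√(1−a))
σ = 10.439° → d = Rσ = 6366·0.18219 = 1160 km

1160 km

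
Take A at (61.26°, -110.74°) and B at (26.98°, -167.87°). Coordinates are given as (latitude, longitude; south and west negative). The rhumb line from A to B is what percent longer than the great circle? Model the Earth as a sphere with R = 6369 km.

2.2%

Great circle: σ = 0.8888 rad → d_gc = Rσ = 5660.7 km
Rhumb: Δφ = -0.5983, Δλ = -0.9971, Δψ = -0.8725, q = Δφ/Δψ = 0.6857 → d_rh = R√(Δφ²+q²Δλ²) = 5786.7 km
Excess = (5786.7 − 5660.7) / 5660.7 = 126.0 / 5660.7 = 2.23% ≈ 2.2%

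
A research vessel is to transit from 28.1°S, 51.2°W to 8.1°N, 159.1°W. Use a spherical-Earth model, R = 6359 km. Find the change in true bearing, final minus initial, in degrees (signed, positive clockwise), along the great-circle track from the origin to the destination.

+28.2°

At departure: θ₁ = atan2(sin Δλ cos φ₂, cos φ₁ sin φ₂ − sin φ₁ cos φ₂ cos Δλ) = 268.84°
At arrival: θ₂ = atan2(sin Δλ cos φ₁, −cos φ₂ sin φ₁ + sin φ₂ cos φ₁ cos Δλ) = 297.02°
Δθ = θ₂ − θ₁ = +28.2°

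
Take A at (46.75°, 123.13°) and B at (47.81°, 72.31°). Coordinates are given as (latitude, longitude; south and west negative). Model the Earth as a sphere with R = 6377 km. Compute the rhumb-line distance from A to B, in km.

3839 km

Δψ = ln[tan(π/4+φ₂/2)/tan(π/4+φ₁/2)] = +0.0273;  Δφ = +0.0185 rad,  Δλ = -0.8870 rad
q = Δφ/Δψ = 0.6784
d = R·√(Δφ² + q²Δλ²) = 6377·0.60199 = 3839 km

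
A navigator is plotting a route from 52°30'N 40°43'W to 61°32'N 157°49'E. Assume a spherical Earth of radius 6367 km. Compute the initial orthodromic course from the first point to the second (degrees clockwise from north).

θ = atan2( sin Δλ·cos φ₂ ,  cos φ₁ sin φ₂ − sin φ₁ cos φ₂ cos Δλ )
  = atan2(-0.1515, +0.8937) = 350.38°

350.4°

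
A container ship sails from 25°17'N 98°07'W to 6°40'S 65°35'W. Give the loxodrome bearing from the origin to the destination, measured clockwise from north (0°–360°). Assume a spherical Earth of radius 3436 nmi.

Δψ = ln[tan(π/4+φ₂/2)/tan(π/4+φ₁/2)] = -0.5730
Δλ = +0.5678 rad (taken the short way round)
course = atan2(Δλ, Δψ) = 135.26°

135.3°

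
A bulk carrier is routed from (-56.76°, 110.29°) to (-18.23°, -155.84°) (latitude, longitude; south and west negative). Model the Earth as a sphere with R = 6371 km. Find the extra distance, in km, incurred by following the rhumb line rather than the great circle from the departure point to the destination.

Great circle: cos σ = sin φ₁ sin φ₂ + cos φ₁ cos φ₂ cos Δλ,  σ = 1.3423 rad → d_gc = 8551.8 km
Rhumb line: Δψ = +0.8853, q = Δφ/Δψ = 0.7596, d_rh = R√(Δφ²+q²Δλ²) = 9011.9 km
Excess = 9011.9 − 8551.8 = 460.1 ≈ 460 km

460 km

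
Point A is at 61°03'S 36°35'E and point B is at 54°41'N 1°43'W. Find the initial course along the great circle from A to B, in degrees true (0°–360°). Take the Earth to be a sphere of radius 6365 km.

335.7°

N = sin Δλ·cos φ₂ = -0.3583;  D = cos φ₁ sin φ₂ − sin φ₁ cos φ₂ cos Δλ = +0.7920
initial course = atan2(N, D) = 335.66°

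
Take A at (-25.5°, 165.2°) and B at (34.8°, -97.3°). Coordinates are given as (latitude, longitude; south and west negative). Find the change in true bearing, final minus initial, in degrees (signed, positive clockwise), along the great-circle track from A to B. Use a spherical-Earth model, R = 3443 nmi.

+12.2°

Initial bearing θ₁ = atan2(sin Δλ cos φ₂, cos φ₁ sin φ₂ − sin φ₁ cos φ₂ cos Δλ) = 60.06°
Final bearing θ₂ = (initial bearing from the destination back to the start) + 180° = 72.26°
Δθ = θ₂ − θ₁ = +12.2°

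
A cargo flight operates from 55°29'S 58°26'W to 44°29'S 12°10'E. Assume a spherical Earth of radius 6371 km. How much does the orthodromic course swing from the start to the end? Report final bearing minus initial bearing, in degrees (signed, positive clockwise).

-57.2°

Initial bearing θ₁ = atan2(sin Δλ cos φ₂, cos φ₁ sin φ₂ − sin φ₁ cos φ₂ cos Δλ) = 106.69°
Final bearing θ₂ = (initial bearing from the destination back to the start) + 180° = 49.53°
Δθ = θ₂ − θ₁ = -57.2°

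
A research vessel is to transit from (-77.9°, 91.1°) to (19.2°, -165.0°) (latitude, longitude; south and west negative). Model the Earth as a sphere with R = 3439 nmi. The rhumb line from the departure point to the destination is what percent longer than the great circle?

Great circle: σ = 1.9489 rad → d_gc = Rσ = 6702.1 nmi
Rhumb: Δφ = +1.6947, Δλ = +1.8134, Δψ = +2.5860, q = Δφ/Δψ = 0.6553 → d_rh = R√(Δφ²+q²Δλ²) = 7118.3 nmi
Excess = (7118.3 − 6702.1) / 6702.1 = 416.2 / 6702.1 = 6.21% ≈ 6.2%

6.2%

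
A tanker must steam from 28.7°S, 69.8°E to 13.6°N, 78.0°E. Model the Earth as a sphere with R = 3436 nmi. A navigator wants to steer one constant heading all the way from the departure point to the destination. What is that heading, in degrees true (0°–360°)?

Meridional parts: M(φ₁)=-0.5233, M(φ₂)=+0.2396 → ΔM = +0.7629;  Δλ = +0.1431 rad
tan C = Δλ / ΔM = +0.1876 → C = 10.62°

10.6°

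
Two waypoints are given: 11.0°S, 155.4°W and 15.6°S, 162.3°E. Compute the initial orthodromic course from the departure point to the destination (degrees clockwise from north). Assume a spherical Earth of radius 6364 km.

258.8°

θ = atan2( sin Δλ·cos φ₂ ,  cos φ₁ sin φ₂ − sin φ₁ cos φ₂ cos Δλ )
  = atan2(-0.6482, -0.1280) = 258.83°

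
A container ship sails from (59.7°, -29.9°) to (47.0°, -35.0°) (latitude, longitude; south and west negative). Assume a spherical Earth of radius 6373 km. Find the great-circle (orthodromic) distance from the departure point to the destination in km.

1452 km

Haversine: a = sin²(Δφ/2)+cos φ₁ cos φ₂ sin²(Δλ/2) = 0.01291;  σ = 2·atan2(√a,√(1−a))
σ = 13.050° → d = Rσ = 6373·0.22777 = 1452 km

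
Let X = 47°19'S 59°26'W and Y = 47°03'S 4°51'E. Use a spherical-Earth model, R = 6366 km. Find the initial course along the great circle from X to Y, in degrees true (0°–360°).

θ = atan2( sin Δλ·cos φ₂ ,  cos φ₁ sin φ₂ − sin φ₁ cos φ₂ cos Δλ )
  = atan2(+0.6139, -0.2789) = 114.43°

114.4°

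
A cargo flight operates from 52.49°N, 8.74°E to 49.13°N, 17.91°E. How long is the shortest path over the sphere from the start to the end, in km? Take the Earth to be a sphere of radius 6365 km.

743 km

Haversine: a = sin²(Δφ/2)+cos φ₁ cos φ₂ sin²(Δλ/2) = 0.00341;  σ = 2·atan2(√a,√(1−a))
σ = 6.691° → d = Rσ = 6365·0.11678 = 743 km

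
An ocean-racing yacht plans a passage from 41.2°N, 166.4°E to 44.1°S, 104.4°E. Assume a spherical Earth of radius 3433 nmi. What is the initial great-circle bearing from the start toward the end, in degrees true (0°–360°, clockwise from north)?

220.4°

N = sin Δλ·cos φ₂ = -0.6341;  D = cos φ₁ sin φ₂ − sin φ₁ cos φ₂ cos Δλ = -0.7457
initial course = atan2(N, D) = 220.38°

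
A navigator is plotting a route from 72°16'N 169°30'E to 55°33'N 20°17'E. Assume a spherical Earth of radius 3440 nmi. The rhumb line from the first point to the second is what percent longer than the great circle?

30.1%

Great circle: σ = 0.8797 rad → d_gc = Rσ = 3026.0 nmi
Rhumb: Δφ = -0.2918, Δλ = -2.6043, Δψ = -0.6868, q = Δφ/Δψ = 0.4248 → d_rh = R√(Δφ²+q²Δλ²) = 3935.9 nmi
Excess = (3935.9 − 3026.0) / 3026.0 = 909.9 / 3026.0 = 30.07% ≈ 30.1%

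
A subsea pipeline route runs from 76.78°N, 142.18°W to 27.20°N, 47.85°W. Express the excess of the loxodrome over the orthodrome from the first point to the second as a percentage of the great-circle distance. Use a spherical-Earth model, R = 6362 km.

8.1%

Great circle: σ = 1.1267 rad → d_gc = Rσ = 7168.2 km
Rhumb: Δφ = -0.8653, Δλ = +1.6464, Δψ = -1.6616, q = Δφ/Δψ = 0.5208 → d_rh = R√(Δφ²+q²Δλ²) = 7750.1 km
Excess = (7750.1 − 7168.2) / 7168.2 = 581.9 / 7168.2 = 8.12% ≈ 8.1%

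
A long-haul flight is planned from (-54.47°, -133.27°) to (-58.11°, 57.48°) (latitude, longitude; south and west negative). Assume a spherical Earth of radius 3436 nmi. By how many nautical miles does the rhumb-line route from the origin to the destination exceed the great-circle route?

1609 nmi

Great circle: cos σ = sin φ₁ sin φ₂ + cos φ₁ cos φ₂ cos Δλ,  σ = 1.1709 rad → d_gc = 4023.1 nmi
Rhumb line: Δψ = -0.1146, q = Δφ/Δψ = 0.5545, d_rh = R√(Δφ²+q²Δλ²) = 5632.1 nmi
Excess = 5632.1 − 4023.1 = 1609.0 ≈ 1609 nmi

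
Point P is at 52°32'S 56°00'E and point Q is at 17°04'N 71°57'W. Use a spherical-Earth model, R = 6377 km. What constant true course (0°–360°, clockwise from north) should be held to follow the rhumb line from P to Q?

301.8°

Meridional parts: M(φ₁)=-1.0814, M(φ₂)=+0.3024 → ΔM = +1.3837;  Δλ = -2.2331 rad
tan C = Δλ / ΔM = -1.6138 → C = 301.78°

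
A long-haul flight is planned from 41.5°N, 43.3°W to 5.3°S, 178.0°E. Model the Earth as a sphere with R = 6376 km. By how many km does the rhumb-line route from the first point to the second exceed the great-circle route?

800 km

Great circle: cos σ = sin φ₁ sin φ₂ + cos φ₁ cos φ₂ cos Δλ,  σ = 2.2414 rad → d_gc = 14291.2 km
Rhumb line: Δψ = -0.8901, q = Δφ/Δψ = 0.9177, d_rh = R√(Δφ²+q²Δλ²) = 15091.1 km
Excess = 15091.1 − 14291.2 = 799.9 ≈ 800 km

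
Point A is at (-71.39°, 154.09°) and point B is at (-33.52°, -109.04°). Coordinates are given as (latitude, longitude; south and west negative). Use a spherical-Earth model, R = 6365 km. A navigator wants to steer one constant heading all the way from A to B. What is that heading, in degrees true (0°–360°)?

Meridional parts: M(φ₁)=-1.8088, M(φ₂)=-0.6216 → ΔM = +1.1872;  Δλ = +1.6907 rad
tan C = Δλ / ΔM = +1.4241 → C = 54.92°

54.9°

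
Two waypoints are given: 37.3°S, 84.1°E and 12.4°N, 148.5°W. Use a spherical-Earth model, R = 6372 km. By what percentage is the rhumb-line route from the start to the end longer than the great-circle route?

2.3%

Great circle: σ = 2.2168 rad → d_gc = Rσ = 14125.5 km
Rhumb: Δφ = +0.8674, Δλ = +2.2235, Δψ = +0.9207, q = Δφ/Δψ = 0.9422 → d_rh = R√(Δφ²+q²Δλ²) = 14447.9 km
Excess = (14447.9 − 14125.5) / 14125.5 = 322.4 / 14125.5 = 2.28% ≈ 2.3%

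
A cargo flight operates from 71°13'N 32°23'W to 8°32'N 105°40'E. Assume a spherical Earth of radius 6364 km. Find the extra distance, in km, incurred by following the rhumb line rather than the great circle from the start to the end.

1712 km

Great circle: cos σ = sin φ₁ sin φ₂ + cos φ₁ cos φ₂ cos Δλ,  σ = 1.6673 rad → d_gc = 10610.6 km
Rhumb line: Δψ = -1.6499, q = Δφ/Δψ = 0.6631, d_rh = R√(Δφ²+q²Δλ²) = 12322.9 km
Excess = 12322.9 − 10610.6 = 1712.3 ≈ 1712 km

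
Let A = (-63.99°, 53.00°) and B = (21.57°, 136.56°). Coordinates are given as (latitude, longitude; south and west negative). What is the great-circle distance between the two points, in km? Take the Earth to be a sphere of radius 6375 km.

Haversine: a = sin²(Δφ/2)+cos φ₁ cos φ₂ sin²(Δλ/2) = 0.64233;  σ = 2·atan2(√a,√(1−a))
σ = 106.539° → d = Rσ = 6375·1.85945 = 11854 km

11854 km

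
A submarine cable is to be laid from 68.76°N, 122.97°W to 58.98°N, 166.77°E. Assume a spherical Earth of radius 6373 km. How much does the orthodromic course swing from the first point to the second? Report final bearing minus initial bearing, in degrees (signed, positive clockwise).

Initial bearing θ₁ = atan2(sin Δλ cos φ₂, cos φ₁ sin φ₂ − sin φ₁ cos φ₂ cos Δλ) = 286.99°
Final bearing θ₂ = (initial bearing from the destination back to the start) + 180° = 222.24°
Δθ = θ₂ − θ₁ = -64.7°

-64.7°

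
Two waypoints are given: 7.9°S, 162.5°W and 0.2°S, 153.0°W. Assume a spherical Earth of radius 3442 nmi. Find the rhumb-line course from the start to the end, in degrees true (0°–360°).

Meridional parts: M(φ₁)=-0.1383, M(φ₂)=-0.0035 → ΔM = +0.1348;  Δλ = +0.1658 rad
tan C = Δλ / ΔM = +1.2297 → C = 50.88°

50.9°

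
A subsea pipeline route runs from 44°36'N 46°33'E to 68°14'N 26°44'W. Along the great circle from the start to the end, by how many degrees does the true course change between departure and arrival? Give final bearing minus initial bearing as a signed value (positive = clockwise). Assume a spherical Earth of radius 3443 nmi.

-64.7°

Initial bearing θ₁ = atan2(sin Δλ cos φ₂, cos φ₁ sin φ₂ − sin φ₁ cos φ₂ cos Δλ) = 328.80°
Final bearing θ₂ = (initial bearing from the destination back to the start) + 180° = 264.12°
Δθ = θ₂ − θ₁ = -64.7°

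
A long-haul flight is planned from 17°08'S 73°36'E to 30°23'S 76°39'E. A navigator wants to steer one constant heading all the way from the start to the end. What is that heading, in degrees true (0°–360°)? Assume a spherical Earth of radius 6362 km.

Meridional parts: M(φ₁)=-0.3036, M(φ₂)=-0.5570 → ΔM = -0.2535;  Δλ = +0.0532 rad
tan C = Δλ / ΔM = -0.2100 → C = 168.14°

168.1°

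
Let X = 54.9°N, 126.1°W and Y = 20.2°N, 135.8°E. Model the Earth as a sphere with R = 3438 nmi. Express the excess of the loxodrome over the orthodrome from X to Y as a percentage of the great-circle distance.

Great circle: σ = 1.3628 rad → d_gc = Rσ = 4685.41 nmi
Rhumb: Δφ = -0.6056, Δλ = -1.7122, Δψ = -0.7911, q = Δφ/Δψ = 0.7656 → d_rh = R√(Δφ²+q²Δλ²) = 4964.15 nmi
Excess = (4964.15 − 4685.41) / 4685.41 = 278.74 / 4685.41 = 5.949% ≈ 5.9%

5.9%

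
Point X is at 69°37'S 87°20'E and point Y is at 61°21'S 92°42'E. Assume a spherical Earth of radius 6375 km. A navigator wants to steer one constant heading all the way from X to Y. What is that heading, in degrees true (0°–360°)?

14.9°

Δψ = ln[tan(π/4+φ₂/2)/tan(π/4+φ₁/2)] = +0.3510
Δλ = +0.0937 rad (taken the short way round)
course = atan2(Δλ, Δψ) = 14.94°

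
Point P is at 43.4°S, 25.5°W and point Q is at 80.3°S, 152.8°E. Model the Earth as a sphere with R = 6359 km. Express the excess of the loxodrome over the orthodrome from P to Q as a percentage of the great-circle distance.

41.6%

Great circle: σ = 0.9826 rad → d_gc = Rσ = 6248.1 km
Rhumb: Δφ = -0.6440, Δλ = +3.1119, Δψ = -1.6244, q = Δφ/Δψ = 0.3965 → d_rh = R√(Δφ²+q²Δλ²) = 8850.0 km
Excess = (8850.0 − 6248.1) / 6248.1 = 2601.9 / 6248.1 = 41.64% ≈ 41.6%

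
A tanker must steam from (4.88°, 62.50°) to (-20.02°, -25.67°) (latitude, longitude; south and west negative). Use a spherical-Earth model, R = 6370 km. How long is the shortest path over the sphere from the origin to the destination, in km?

Haversine: a = sin²(Δφ/2)+cos φ₁ cos φ₂ sin²(Δλ/2) = 0.49961;  σ = 2·atan2(√a,√(1−a))
σ = 89.956° → d = Rσ = 6370·1.57002 = 10001 km

10001 km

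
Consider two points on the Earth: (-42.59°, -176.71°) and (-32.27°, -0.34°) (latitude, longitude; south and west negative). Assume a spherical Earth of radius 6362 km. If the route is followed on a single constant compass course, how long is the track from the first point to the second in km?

15548 km

Δψ = ln[tan(π/4+φ₂/2)/tan(π/4+φ₁/2)] = +0.2275;  Δφ = +0.1801 rad,  Δλ = +3.0782 rad
q = Δφ/Δψ = 0.7918
d = R·√(Δφ² + q²Δλ²) = 6362·2.44387 = 15548 km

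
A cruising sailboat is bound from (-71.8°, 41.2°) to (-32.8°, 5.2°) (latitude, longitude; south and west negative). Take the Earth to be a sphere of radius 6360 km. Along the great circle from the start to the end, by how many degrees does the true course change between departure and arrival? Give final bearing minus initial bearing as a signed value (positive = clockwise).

Initial bearing θ₁ = atan2(sin Δλ cos φ₂, cos φ₁ sin φ₂ − sin φ₁ cos φ₂ cos Δλ) = 313.98°
Final bearing θ₂ = (initial bearing from the destination back to the start) + 180° = 344.49°
Δθ = θ₂ − θ₁ = +30.5°

+30.5°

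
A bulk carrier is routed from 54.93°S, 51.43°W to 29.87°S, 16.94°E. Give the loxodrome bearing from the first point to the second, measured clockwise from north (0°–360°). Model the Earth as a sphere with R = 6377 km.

Meridional parts: M(φ₁)=-1.1521, M(φ₂)=-0.5467 → ΔM = +0.6054;  Δλ = +1.1933 rad
tan C = Δλ / ΔM = +1.9710 → C = 63.10°

63.1°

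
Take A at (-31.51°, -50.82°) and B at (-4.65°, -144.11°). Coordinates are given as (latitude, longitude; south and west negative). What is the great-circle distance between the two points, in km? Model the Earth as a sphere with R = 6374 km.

cos σ = sin φ₁ sin φ₂ + cos φ₁ cos φ₂ cos Δλ
      = sin(-31.51°)sin(-4.65°) + cos(-31.51°)cos(-4.65°)cos(-93.29°) = -0.0064
σ = 90.366° → d = Rσ = 6374·1.57719 = 10053 km

10053 km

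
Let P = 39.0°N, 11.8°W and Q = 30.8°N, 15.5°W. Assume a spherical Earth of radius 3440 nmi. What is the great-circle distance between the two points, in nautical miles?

cos σ = sin φ₁ sin φ₂ + cos φ₁ cos φ₂ cos Δλ
      = sin(39.00°)sin(30.80°) + cos(39.00°)cos(30.80°)cos(-3.70°) = 0.9884
σ = 8.741° → d = Rσ = 3440·0.15256 = 525 nmi

525 nmi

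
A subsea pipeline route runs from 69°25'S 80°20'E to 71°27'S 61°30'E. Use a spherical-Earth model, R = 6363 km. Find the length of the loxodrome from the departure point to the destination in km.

Rhumb course C = atan2(Δλ, Δψ) with Δψ = ln[tan(π/4+φ₂/2)/tan(π/4+φ₁/2)] = -0.1061, Δλ = -0.3287 → C = 252.12°
d = R·|Δφ| / |cos C| = 6363·0.03549 / 0.30707 = 735 km

735 km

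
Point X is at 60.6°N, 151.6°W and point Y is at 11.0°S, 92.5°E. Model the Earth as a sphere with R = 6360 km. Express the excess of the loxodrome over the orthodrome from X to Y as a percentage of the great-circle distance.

5.8%

Great circle: σ = 1.9571 rad → d_gc = Rσ = 12446.9 km
Rhumb: Δφ = -1.2497, Δλ = -2.0228, Δψ = -1.5313, q = Δφ/Δψ = 0.8161 → d_rh = R√(Δφ²+q²Δλ²) = 13168.2 km
Excess = (13168.2 − 12446.9) / 12446.9 = 721.3 / 12446.9 = 5.80% ≈ 5.8%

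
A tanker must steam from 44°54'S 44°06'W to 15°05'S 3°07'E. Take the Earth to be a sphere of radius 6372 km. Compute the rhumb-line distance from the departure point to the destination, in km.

5558 km

Rhumb course C = atan2(Δλ, Δψ) with Δψ = ln[tan(π/4+φ₂/2)/tan(π/4+φ₁/2)] = +0.6126, Δλ = +0.8241 → C = 53.38°
d = R·|Δφ| / |cos C| = 6372·0.52040 / 0.59656 = 5558 km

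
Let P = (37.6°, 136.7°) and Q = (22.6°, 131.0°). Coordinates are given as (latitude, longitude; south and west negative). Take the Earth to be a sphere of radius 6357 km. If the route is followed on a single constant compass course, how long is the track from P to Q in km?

1751 km

Δψ = ln[tan(π/4+φ₂/2)/tan(π/4+φ₁/2)] = -0.3041;  Δφ = -0.2618 rad,  Δλ = -0.0995 rad
q = Δφ/Δψ = 0.8610
d = R·√(Δφ² + q²Δλ²) = 6357·0.27546 = 1751 km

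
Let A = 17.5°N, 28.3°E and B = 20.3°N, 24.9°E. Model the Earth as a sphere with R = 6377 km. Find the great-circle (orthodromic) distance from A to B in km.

cos σ = sin φ₁ sin φ₂ + cos φ₁ cos φ₂ cos Δλ
      = sin(17.50°)sin(20.30°) + cos(17.50°)cos(20.30°)cos(-3.40°) = 0.9972
σ = 4.264° → d = Rσ = 6377·0.07443 = 475 km

475 km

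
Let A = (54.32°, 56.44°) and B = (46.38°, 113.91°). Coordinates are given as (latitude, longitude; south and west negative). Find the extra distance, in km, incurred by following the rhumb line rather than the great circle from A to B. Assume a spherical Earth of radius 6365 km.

107 km

Great circle: cos σ = sin φ₁ sin φ₂ + cos φ₁ cos φ₂ cos Δλ,  σ = 0.6361 rad → d_gc = 4048.8 km
Rhumb line: Δψ = -0.2179, q = Δφ/Δψ = 0.6361, d_rh = R√(Δφ²+q²Δλ²) = 4155.7 km
Excess = 4155.7 − 4048.8 = 106.9 ≈ 107 km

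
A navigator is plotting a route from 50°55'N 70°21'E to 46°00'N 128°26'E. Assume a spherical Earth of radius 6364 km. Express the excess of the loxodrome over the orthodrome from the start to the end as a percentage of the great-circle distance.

Great circle: σ = 0.6601 rad → d_gc = Rσ = 4201.1 km
Rhumb: Δφ = -0.0858, Δλ = +1.0137, Δψ = -0.1295, q = Δφ/Δψ = 0.6624 → d_rh = R√(Δφ²+q²Δλ²) = 4308.5 km
Excess = (4308.5 − 4201.1) / 4201.1 = 107.4 / 4201.1 = 2.56% ≈ 2.6%

2.6%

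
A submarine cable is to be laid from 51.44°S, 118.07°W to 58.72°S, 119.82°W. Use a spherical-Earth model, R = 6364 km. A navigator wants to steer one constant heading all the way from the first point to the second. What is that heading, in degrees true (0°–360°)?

187.8°

Δψ = ln[tan(π/4+φ₂/2)/tan(π/4+φ₁/2)] = -0.2227
Δλ = -0.0305 rad (taken the short way round)
course = atan2(Δλ, Δψ) = 187.81°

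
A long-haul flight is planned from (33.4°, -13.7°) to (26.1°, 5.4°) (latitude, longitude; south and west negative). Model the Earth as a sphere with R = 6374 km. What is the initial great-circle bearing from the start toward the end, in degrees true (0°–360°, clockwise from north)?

108.8°

N = sin Δλ·cos φ₂ = +0.2939;  D = cos φ₁ sin φ₂ − sin φ₁ cos φ₂ cos Δλ = -0.0999
initial course = atan2(N, D) = 108.77°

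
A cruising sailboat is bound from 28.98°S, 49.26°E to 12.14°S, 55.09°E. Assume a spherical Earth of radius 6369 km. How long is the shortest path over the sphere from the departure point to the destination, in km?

cos σ = sin φ₁ sin φ₂ + cos φ₁ cos φ₂ cos Δλ
      = sin(-28.98°)sin(-12.14°) + cos(-28.98°)cos(-12.14°)cos(5.83°) = 0.9527
σ = 17.694° → d = Rσ = 6369·0.30882 = 1967 km

1967 km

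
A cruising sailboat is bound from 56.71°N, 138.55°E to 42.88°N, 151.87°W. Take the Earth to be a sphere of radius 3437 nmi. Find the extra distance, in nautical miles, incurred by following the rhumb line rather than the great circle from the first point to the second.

Great circle: cos σ = sin φ₁ sin φ₂ + cos φ₁ cos φ₂ cos Δλ,  σ = 0.7825 rad → d_gc = 2689.6 nmi
Rhumb line: Δψ = -0.3774, q = Δφ/Δψ = 0.6395, d_rh = R√(Δφ²+q²Δλ²) = 2795.2 nmi
Excess = 2795.2 − 2689.6 = 105.6 ≈ 106 nmi

106 nmi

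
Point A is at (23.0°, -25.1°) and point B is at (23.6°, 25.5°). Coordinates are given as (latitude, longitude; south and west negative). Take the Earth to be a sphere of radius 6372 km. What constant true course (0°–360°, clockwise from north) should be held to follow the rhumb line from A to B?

Δψ = ln[tan(π/4+φ₂/2)/tan(π/4+φ₁/2)] = +0.0114
Δλ = +0.8831 rad (taken the short way round)
course = atan2(Δλ, Δψ) = 89.26°

89.3°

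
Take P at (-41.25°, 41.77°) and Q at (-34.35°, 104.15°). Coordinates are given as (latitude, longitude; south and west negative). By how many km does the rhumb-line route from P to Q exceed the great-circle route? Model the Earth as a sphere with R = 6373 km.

110 km

Great circle: cos σ = sin φ₁ sin φ₂ + cos φ₁ cos φ₂ cos Δλ,  σ = 0.8502 rad → d_gc = 5418.6 km
Rhumb line: Δψ = +0.1526, q = Δφ/Δψ = 0.7891, d_rh = R√(Δφ²+q²Δλ²) = 5528.7 km
Excess = 5528.7 − 5418.6 = 110.1 ≈ 110 km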